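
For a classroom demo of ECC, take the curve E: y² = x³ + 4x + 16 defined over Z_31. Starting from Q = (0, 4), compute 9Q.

Repeated addition: build up to 9Q.
2Q: tangent at (0, 4): λ = (3·0² + 4)/(2·4) ≡ 4/8. 8⁻¹ ≡ 4 (mod 31), so λ ≡ 4·4 ≡ 16.
  x = λ² - 0 - 0 = 256 - 0 ≡ 8; y = λ·(0 - 8) - 4 ≡ 23. → (8, 23)
3Q: (8, 23) + (0, 4). λ = (4 - 23)/(0 - 8) ≡ 12/23 mod 31. 23⁻¹ ≡ 27 (mod 31), so λ ≡ 14.
  x = λ² - 8 - 0 = 196 - 8 ≡ 2; y = λ·(8 - 2) - 23 ≡ 30. → (2, 30)
4Q: (2, 30) + (0, 4). λ = (4 - 30)/(0 - 2) ≡ 5/29 mod 31. 29⁻¹ ≡ 15 (mod 31), so λ ≡ 13.
  x = λ² - 2 - 0 = 169 - 2 ≡ 12; y = λ·(2 - 12) - 30 ≡ 26. → (12, 26)
5Q: (12, 26) + (0, 4). λ = (4 - 26)/(0 - 12) ≡ 9/19 mod 31. 19⁻¹ ≡ 18 (mod 31), so λ ≡ 7.
  x = λ² - 12 - 0 = 49 - 12 ≡ 6; y = λ·(12 - 6) - 26 ≡ 16. → (6, 16)
6Q: (6, 16) + (0, 4). λ = (4 - 16)/(0 - 6) ≡ 19/25 mod 31. 25⁻¹ ≡ 5 (mod 31), so λ ≡ 2.
  x = λ² - 6 - 0 = 4 - 6 ≡ 29; y = λ·(6 - 29) - 16 ≡ 0. → (29, 0)
7Q: (29, 0) + (0, 4). λ = (4 - 0)/(0 - 29) ≡ 4/2 mod 31. 2⁻¹ ≡ 16 (mod 31), so λ ≡ 2.
  x = λ² - 29 - 0 = 4 - 29 ≡ 6; y = λ·(29 - 6) - 0 ≡ 15. → (6, 15)
8Q: (6, 15) + (0, 4). λ = (4 - 15)/(0 - 6) ≡ 20/25 mod 31. 25⁻¹ ≡ 5 (mod 31), so λ ≡ 7.
  x = λ² - 6 - 0 = 49 - 6 ≡ 12; y = λ·(6 - 12) - 15 ≡ 5. → (12, 5)
9Q: (12, 5) + (0, 4). λ = (4 - 5)/(0 - 12) ≡ 30/19 mod 31. 19⁻¹ ≡ 18 (mod 31) since 19·18 = 342 ≡ 1, so λ ≡ 13.
  x = λ² - 12 - 0 = 169 - 12 ≡ 2; y = λ·(12 - 2) - 5 ≡ 1. → (2, 1)

(2, 1)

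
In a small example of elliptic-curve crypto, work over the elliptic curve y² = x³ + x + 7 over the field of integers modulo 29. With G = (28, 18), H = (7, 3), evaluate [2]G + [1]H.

(18, 17)

First 2G:
Repeated addition: build up to 2G.
2G: tangent at (28, 18): λ = (3·28² + 1)/(2·18) ≡ 4/7. 7⁻¹ ≡ 25 (mod 29), so λ ≡ 4·25 ≡ 13.
  x = λ² - 28 - 28 = 169 - 56 ≡ 26; y = λ·(28 - 26) - 18 ≡ 8. → (26, 8)
2G = (26, 8).
Finally 2G + H:
(26, 8) + (7, 3). λ = (3 - 8)/(7 - 26) ≡ 24/10 mod 29. 10⁻¹ ≡ 3 (mod 29) since 10·3 = 30 ≡ 1, so λ ≡ 14.
  x = λ² - 26 - 7 = 196 - 33 ≡ 18; y = λ·(26 - 18) - 8 ≡ 17. → (18, 17)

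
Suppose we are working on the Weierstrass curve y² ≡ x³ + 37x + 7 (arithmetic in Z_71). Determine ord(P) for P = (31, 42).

2P: tangent at (31, 42): λ = (3·31² + 37)/(2·42) ≡ 9/13. 13⁻¹ ≡ 11 (mod 71) since 13·11 = 143 ≡ 1, so λ ≡ 9·11 ≡ 28.
  x = λ² - 31 - 31 = 784 - 62 ≡ 12; y = λ·(31 - 12) - 42 ≡ 64. → (12, 64)
3P: (12, 64) + (31, 42). λ = (42 - 64)/(31 - 12) ≡ 49/19 mod 71. 19⁻¹ ≡ 15 (mod 71), so λ ≡ 25.
  x = λ² - 12 - 31 = 625 - 43 ≡ 14; y = λ·(12 - 14) - 64 ≡ 28. → (14, 28)
4P: (14, 28) + (31, 42). λ = (42 - 28)/(31 - 14) ≡ 14/17 mod 71. 17⁻¹ ≡ 46 (mod 71), so λ ≡ 5.
  x = λ² - 14 - 31 = 25 - 45 ≡ 51; y = λ·(14 - 51) - 28 ≡ 0. → (51, 0)
5P: (51, 0) + (31, 42). λ = (42 - 0)/(31 - 51) ≡ 42/51 mod 71. 51⁻¹ ≡ 39 (mod 71), so λ ≡ 5.
  x = λ² - 51 - 31 = 25 - 82 ≡ 14; y = λ·(51 - 14) - 0 ≡ 43. → (14, 43)
6P: (14, 43) + (31, 42). λ = (42 - 43)/(31 - 14) ≡ 70/17 mod 71. 17⁻¹ ≡ 46 (mod 71) since 17·46 = 782 ≡ 1, so λ ≡ 25.
  x = λ² - 14 - 31 = 625 - 45 ≡ 12; y = λ·(14 - 12) - 43 ≡ 7. → (12, 7)
7P: (12, 7) + (31, 42). λ = (42 - 7)/(31 - 12) ≡ 35/19 mod 71. 19⁻¹ ≡ 15 (mod 71), so λ ≡ 28.
  x = λ² - 12 - 31 = 784 - 43 ≡ 31; y = λ·(12 - 31) - 7 ≡ 29. → (31, 29)
8P: (31, 29) + (31, 42): same x and y₁ ≡ -y₂, so the sum is O.
8P = O, so the order is 8.

8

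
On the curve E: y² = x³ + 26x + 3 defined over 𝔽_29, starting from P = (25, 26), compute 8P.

Repeated addition: build up to 8P.
2P: tangent at (25, 26): λ = (3·25² + 26)/(2·26) ≡ 16/23. 23⁻¹ ≡ 24 (mod 29) since 23·24 = 552 ≡ 1, so λ ≡ 16·24 ≡ 7.
  x = λ² - 25 - 25 = 49 - 50 ≡ 28; y = λ·(25 - 28) - 26 ≡ 11. → (28, 11)
3P: (28, 11) + (25, 26). λ = (26 - 11)/(25 - 28) ≡ 15/26 mod 29. 26⁻¹ ≡ 19 (mod 29), so λ ≡ 24.
  x = λ² - 28 - 25 = 576 - 53 ≡ 1; y = λ·(28 - 1) - 11 ≡ 28. → (1, 28)
4P: (1, 28) + (25, 26). λ = (26 - 28)/(25 - 1) ≡ 27/24 mod 29. 24⁻¹ ≡ 23 (mod 29) since 24·23 = 552 ≡ 1, so λ ≡ 12.
  x = λ² - 1 - 25 = 144 - 26 ≡ 2; y = λ·(1 - 2) - 28 ≡ 18. → (2, 18)
5P: (2, 18) + (25, 26). λ = (26 - 18)/(25 - 2) ≡ 8/23 mod 29. 23⁻¹ ≡ 24 (mod 29), so λ ≡ 18.
  x = λ² - 2 - 25 = 324 - 27 ≡ 7; y = λ·(2 - 7) - 18 ≡ 8. → (7, 8)
6P: (7, 8) + (25, 26). λ = (26 - 8)/(25 - 7) ≡ 18/18 mod 29. 18⁻¹ ≡ 21 (mod 29) since 18·21 = 378 ≡ 1, so λ ≡ 1.
  x = λ² - 7 - 25 = 1 - 32 ≡ 27; y = λ·(7 - 27) - 8 ≡ 1. → (27, 1)
7P: (27, 1) + (25, 26). λ = (26 - 1)/(25 - 27) ≡ 25/27 mod 29. 27⁻¹ ≡ 14 (mod 29), so λ ≡ 2.
  x = λ² - 27 - 25 = 4 - 52 ≡ 10; y = λ·(27 - 10) - 1 ≡ 4. → (10, 4)
8P: (10, 4) + (25, 26). λ = (26 - 4)/(25 - 10) ≡ 22/15 mod 29. 15⁻¹ ≡ 2 (mod 29) since 15·2 = 30 ≡ 1, so λ ≡ 15.
  x = λ² - 10 - 25 = 225 - 35 ≡ 16; y = λ·(10 - 16) - 4 ≡ 22. → (16, 22)

(16, 22)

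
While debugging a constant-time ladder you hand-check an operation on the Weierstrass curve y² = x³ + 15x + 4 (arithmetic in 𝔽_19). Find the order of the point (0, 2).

2P: tangent at (0, 2): λ = (3·0² + 15)/(2·2) ≡ 15/4. 4⁻¹ ≡ 5 (mod 19), so λ ≡ 15·5 ≡ 18.
  x = λ² - 0 - 0 = 324 - 0 ≡ 1; y = λ·(0 - 1) - 2 ≡ 18. → (1, 18)
3P: (1, 18) + (0, 2). λ = (2 - 18)/(0 - 1) ≡ 3/18 mod 19. 18⁻¹ ≡ 18 (mod 19), so λ ≡ 16.
  x = λ² - 1 - 0 = 256 - 1 ≡ 8; y = λ·(1 - 8) - 18 ≡ 3. → (8, 3)
4P: (8, 3) + (0, 2). λ = (2 - 3)/(0 - 8) ≡ 18/11 mod 19. 11⁻¹ ≡ 7 (mod 19), so λ ≡ 12.
  x = λ² - 8 - 0 = 144 - 8 ≡ 3; y = λ·(8 - 3) - 3 ≡ 0. → (3, 0)
5P: (3, 0) + (0, 2). λ = (2 - 0)/(0 - 3) ≡ 2/16 mod 19. 16⁻¹ ≡ 6 (mod 19) since 16·6 = 96 ≡ 1, so λ ≡ 12.
  x = λ² - 3 - 0 = 144 - 3 ≡ 8; y = λ·(3 - 8) - 0 ≡ 16. → (8, 16)
6P: (8, 16) + (0, 2). λ = (2 - 16)/(0 - 8) ≡ 5/11 mod 19. 11⁻¹ ≡ 7 (mod 19) since 11·7 = 77 ≡ 1, so λ ≡ 16.
  x = λ² - 8 - 0 = 256 - 8 ≡ 1; y = λ·(8 - 1) - 16 ≡ 1. → (1, 1)
7P: (1, 1) + (0, 2). λ = (2 - 1)/(0 - 1) ≡ 1/18 mod 19. 18⁻¹ ≡ 18 (mod 19) since 18·18 = 324 ≡ 1, so λ ≡ 18.
  x = λ² - 1 - 0 = 324 - 1 ≡ 0; y = λ·(1 - 0) - 1 ≡ 17. → (0, 17)
8P: (0, 17) + (0, 2): same x and y₁ ≡ -y₂, so the sum is O.
8P = O, so the order is 8.

8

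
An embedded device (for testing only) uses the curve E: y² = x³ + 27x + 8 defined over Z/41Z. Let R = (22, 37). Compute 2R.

(17, 38)

tangent at (22, 37): λ = (3·22² + 27)/(2·37) ≡ 3/33. 33⁻¹ ≡ 5 (mod 41) since 33·5 = 165 ≡ 1, so λ ≡ 3·5 ≡ 15.
  x = λ² - 22 - 22 = 225 - 44 ≡ 17; y = λ·(22 - 17) - 37 ≡ 38. → (17, 38)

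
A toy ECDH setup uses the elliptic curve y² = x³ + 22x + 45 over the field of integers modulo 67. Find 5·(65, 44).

(14, 45)

Write P = (65, 44).
Repeated addition: build up to 5P.
2P: tangent at (65, 44): λ = (3·65² + 22)/(2·44) ≡ 34/21. 21⁻¹ ≡ 16 (mod 67) since 21·16 = 336 ≡ 1, so λ ≡ 34·16 ≡ 8.
  x = λ² - 65 - 65 = 64 - 130 ≡ 1; y = λ·(65 - 1) - 44 ≡ 66. → (1, 66)
3P: (1, 66) + (65, 44). λ = (44 - 66)/(65 - 1) ≡ 45/64 mod 67. 64⁻¹ ≡ 22 (mod 67), so λ ≡ 52.
  x = λ² - 1 - 65 = 2704 - 66 ≡ 25; y = λ·(1 - 25) - 66 ≡ 26. → (25, 26)
4P: (25, 26) + (65, 44). λ = (44 - 26)/(65 - 25) ≡ 18/40 mod 67. 40⁻¹ ≡ 62 (mod 67), so λ ≡ 44.
  x = λ² - 25 - 65 = 1936 - 90 ≡ 37; y = λ·(25 - 37) - 26 ≡ 49. → (37, 49)
5P: (37, 49) + (65, 44). λ = (44 - 49)/(65 - 37) ≡ 62/28 mod 67. 28⁻¹ ≡ 12 (mod 67), so λ ≡ 7.
  x = λ² - 37 - 65 = 49 - 102 ≡ 14; y = λ·(37 - 14) - 49 ≡ 45. → (14, 45)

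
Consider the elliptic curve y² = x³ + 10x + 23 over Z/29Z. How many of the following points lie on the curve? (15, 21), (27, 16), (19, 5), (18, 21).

2

(15, 21): 21² ≡ 6, rhs ≡ 10 → off.
(27, 16): 16² ≡ 24, rhs ≡ 24 → on.
(19, 5): 5² ≡ 25, rhs ≡ 25 → on.
(18, 21): 21² ≡ 6, rhs ≡ 3 → off.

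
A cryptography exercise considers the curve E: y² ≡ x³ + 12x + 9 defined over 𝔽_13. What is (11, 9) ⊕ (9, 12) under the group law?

(5, 8)

(11, 9) + (9, 12). λ = (12 - 9)/(9 - 11) ≡ 3/11 mod 13. 11⁻¹ ≡ 6 (mod 13), so λ ≡ 5.
  x = λ² - 11 - 9 = 25 - 20 ≡ 5; y = λ·(11 - 5) - 9 ≡ 8. → (5, 8)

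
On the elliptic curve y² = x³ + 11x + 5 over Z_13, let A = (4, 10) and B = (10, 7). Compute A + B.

(9, 12)

(4, 10) + (10, 7). λ = (7 - 10)/(10 - 4) ≡ 10/6 mod 13. 6⁻¹ ≡ 11 (mod 13), so λ ≡ 6.
  x = λ² - 4 - 10 = 36 - 14 ≡ 9; y = λ·(4 - 9) - 10 ≡ 12. → (9, 12)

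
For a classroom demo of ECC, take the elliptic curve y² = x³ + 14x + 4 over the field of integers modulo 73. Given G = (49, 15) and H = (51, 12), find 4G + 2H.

(70, 9)

First 4G:
Double-and-add on 4 = (100)₂. Start with G = (49, 15) for the leading 1-bit.
double: tangent at (49, 15): λ = (3·49² + 14)/(2·15) ≡ 63/30. 30⁻¹ ≡ 56 (mod 73), so λ ≡ 63·56 ≡ 24.
  x = λ² - 49 - 49 = 576 - 98 ≡ 40; y = λ·(49 - 40) - 15 ≡ 55. → (40, 55)
double: tangent at (40, 55): λ = (3·40² + 14)/(2·55) ≡ 69/37. 37⁻¹ ≡ 2 (mod 73) since 37·2 = 74 ≡ 1, so λ ≡ 69·2 ≡ 65.
  x = λ² - 40 - 40 = 4225 - 80 ≡ 57; y = λ·(40 - 57) - 55 ≡ 8. → (57, 8)
4G = (57, 8).
Next 2H:
Repeated addition: build up to 2H.
2H: tangent at (51, 12): λ = (3·51² + 14)/(2·12) ≡ 6/24. 24⁻¹ ≡ 70 (mod 73) since 24·70 = 1680 ≡ 1, so λ ≡ 6·70 ≡ 55.
  x = λ² - 51 - 51 = 3025 - 102 ≡ 3; y = λ·(51 - 3) - 12 ≡ 0. → (3, 0)
2H = (3, 0).
Finally 4G + 2H:
(57, 8) + (3, 0). λ = (0 - 8)/(3 - 57) ≡ 65/19 mod 73. 19⁻¹ ≡ 50 (mod 73), so λ ≡ 38.
  x = λ² - 57 - 3 = 1444 - 60 ≡ 70; y = λ·(57 - 70) - 8 ≡ 9. → (70, 9)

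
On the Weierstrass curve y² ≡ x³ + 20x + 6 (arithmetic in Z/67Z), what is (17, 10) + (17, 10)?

(39, 26)

tangent at (17, 10): λ = (3·17² + 20)/(2·10) ≡ 16/20. 20⁻¹ ≡ 57 (mod 67), so λ ≡ 16·57 ≡ 41.
  x = λ² - 17 - 17 = 1681 - 34 ≡ 39; y = λ·(17 - 39) - 10 ≡ 26. → (39, 26)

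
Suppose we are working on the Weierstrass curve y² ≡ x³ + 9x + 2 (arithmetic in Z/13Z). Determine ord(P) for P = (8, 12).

12

2P: tangent at (8, 12): λ = (3·8² + 9)/(2·12) ≡ 6/11. 11⁻¹ ≡ 6 (mod 13) since 11·6 = 66 ≡ 1, so λ ≡ 6·6 ≡ 10.
  x = λ² - 8 - 8 = 100 - 16 ≡ 6; y = λ·(8 - 6) - 12 ≡ 8. → (6, 8)
3P: (6, 8) + (8, 12). λ = (12 - 8)/(8 - 6) ≡ 4/2 mod 13. 2⁻¹ ≡ 7 (mod 13) since 2·7 = 14 ≡ 1, so λ ≡ 2.
  x = λ² - 6 - 8 = 4 - 14 ≡ 3; y = λ·(6 - 3) - 8 ≡ 11. → (3, 11)
4P: (3, 11) + (8, 12). λ = (12 - 11)/(8 - 3) ≡ 1/5 mod 13. 5⁻¹ ≡ 8 (mod 13) since 5·8 = 40 ≡ 1, so λ ≡ 8.
  x = λ² - 3 - 8 = 64 - 11 ≡ 1; y = λ·(3 - 1) - 11 ≡ 5. → (1, 5)
5P: (1, 5) + (8, 12). λ = (12 - 5)/(8 - 1) ≡ 7/7 mod 13. 7⁻¹ ≡ 2 (mod 13), so λ ≡ 1.
  x = λ² - 1 - 8 = 1 - 9 ≡ 5; y = λ·(1 - 5) - 5 ≡ 4. → (5, 4)
6P: (5, 4) + (8, 12). λ = (12 - 4)/(8 - 5) ≡ 8/3 mod 13. 3⁻¹ ≡ 9 (mod 13), so λ ≡ 7.
  x = λ² - 5 - 8 = 49 - 13 ≡ 10; y = λ·(5 - 10) - 4 ≡ 0. → (10, 0)
7P: (10, 0) + (8, 12). λ = (12 - 0)/(8 - 10) ≡ 12/11 mod 13. 11⁻¹ ≡ 6 (mod 13) since 11·6 = 66 ≡ 1, so λ ≡ 7.
  x = λ² - 10 - 8 = 49 - 18 ≡ 5; y = λ·(10 - 5) - 0 ≡ 9. → (5, 9)
8P: (5, 9) + (8, 12). λ = (12 - 9)/(8 - 5) ≡ 3/3 mod 13. 3⁻¹ ≡ 9 (mod 13), so λ ≡ 1.
  x = λ² - 5 - 8 = 1 - 13 ≡ 1; y = λ·(5 - 1) - 9 ≡ 8. → (1, 8)
9P: (1, 8) + (8, 12). λ = (12 - 8)/(8 - 1) ≡ 4/7 mod 13. 7⁻¹ ≡ 2 (mod 13), so λ ≡ 8.
  x = λ² - 1 - 8 = 64 - 9 ≡ 3; y = λ·(1 - 3) - 8 ≡ 2. → (3, 2)
10P: (3, 2) + (8, 12). λ = (12 - 2)/(8 - 3) ≡ 10/5 mod 13. 5⁻¹ ≡ 8 (mod 13), so λ ≡ 2.
  x = λ² - 3 - 8 = 4 - 11 ≡ 6; y = λ·(3 - 6) - 2 ≡ 5. → (6, 5)
11P: (6, 5) + (8, 12). λ = (12 - 5)/(8 - 6) ≡ 7/2 mod 13. 2⁻¹ ≡ 7 (mod 13), so λ ≡ 10.
  x = λ² - 6 - 8 = 100 - 14 ≡ 8; y = λ·(6 - 8) - 5 ≡ 1. → (8, 1)
12P: (8, 1) + (8, 12): same x and y₁ ≡ -y₂, so the sum is the point at infinity.
12P = the point at infinity, so the order is 12.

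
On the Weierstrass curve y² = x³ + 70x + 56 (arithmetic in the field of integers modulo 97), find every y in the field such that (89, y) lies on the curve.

x³ + 70x + 56 = 711255 ≡ 51 (mod 97).
51 is a non-residue mod 97; no y exists.

none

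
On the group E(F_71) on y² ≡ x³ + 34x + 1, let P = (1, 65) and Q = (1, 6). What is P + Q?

The two points share x = 1 and their y-coordinates satisfy 65 + 6 ≡ 0 (mod 71), so they are inverses. Their sum is ∞.

O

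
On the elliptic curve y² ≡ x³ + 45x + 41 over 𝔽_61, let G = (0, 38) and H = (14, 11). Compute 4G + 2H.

(25, 4)

First 4G:
Double-and-add on 4 = (100)₂. Start with G = (0, 38) for the leading 1-bit.
double: tangent at (0, 38): λ = (3·0² + 45)/(2·38) ≡ 45/15. 15⁻¹ ≡ 57 (mod 61) since 15·57 = 855 ≡ 1, so λ ≡ 45·57 ≡ 3.
  x = λ² - 0 - 0 = 9 - 0 ≡ 9; y = λ·(0 - 9) - 38 ≡ 57. → (9, 57)
double: tangent at (9, 57): λ = (3·9² + 45)/(2·57) ≡ 44/53. 53⁻¹ ≡ 38 (mod 61), so λ ≡ 44·38 ≡ 25.
  x = λ² - 9 - 9 = 625 - 18 ≡ 58; y = λ·(9 - 58) - 57 ≡ 60. → (58, 60)
4G = (58, 60).
Next 2H:
Repeated addition: build up to 2H.
2H: tangent at (14, 11): λ = (3·14² + 45)/(2·11) ≡ 23/22. 22⁻¹ ≡ 25 (mod 61) since 22·25 = 550 ≡ 1, so λ ≡ 23·25 ≡ 26.
  x = λ² - 14 - 14 = 676 - 28 ≡ 38; y = λ·(14 - 38) - 11 ≡ 36. → (38, 36)
2H = (38, 36).
Finally 4G + 2H:
(58, 60) + (38, 36). λ = (36 - 60)/(38 - 58) ≡ 37/41 mod 61. 41⁻¹ ≡ 3 (mod 61) since 41·3 = 123 ≡ 1, so λ ≡ 50.
  x = λ² - 58 - 38 = 2500 - 96 ≡ 25; y = λ·(58 - 25) - 60 ≡ 4. → (25, 4)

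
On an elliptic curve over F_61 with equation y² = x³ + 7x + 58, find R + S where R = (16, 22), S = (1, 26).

(16, 22) + (1, 26). λ = (26 - 22)/(1 - 16) ≡ 4/46 mod 61. 46⁻¹ ≡ 4 (mod 61) since 46·4 = 184 ≡ 1, so λ ≡ 16.
  x = λ² - 16 - 1 = 256 - 17 ≡ 56; y = λ·(16 - 56) - 22 ≡ 9. → (56, 9)

(56, 9)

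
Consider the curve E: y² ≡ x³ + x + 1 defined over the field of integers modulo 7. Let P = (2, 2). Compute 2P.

(0, 1)

tangent at (2, 2): λ = (3·2² + 1)/(2·2) ≡ 6/4. 4⁻¹ ≡ 2 (mod 7) since 4·2 = 8 ≡ 1, so λ ≡ 6·2 ≡ 5.
  x = λ² - 2 - 2 = 25 - 4 ≡ 0; y = λ·(2 - 0) - 2 ≡ 1. → (0, 1)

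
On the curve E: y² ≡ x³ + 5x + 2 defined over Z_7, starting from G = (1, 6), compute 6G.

Repeated addition: build up to 6G.
2G: tangent at (1, 6): λ = (3·1² + 5)/(2·6) ≡ 1/5. 5⁻¹ ≡ 3 (mod 7), so λ ≡ 1·3 ≡ 3.
  x = λ² - 1 - 1 = 9 - 2 ≡ 0; y = λ·(1 - 0) - 6 ≡ 4. → (0, 4)
3G: (0, 4) + (1, 6). λ = (6 - 4)/(1 - 0) ≡ 2/1 mod 7. 1⁻¹ ≡ 1 (mod 7) since 1·1 = 1 ≡ 1, so λ ≡ 2.
  x = λ² - 0 - 1 = 4 - 1 ≡ 3; y = λ·(0 - 3) - 4 ≡ 4. → (3, 4)
4G: (3, 4) + (1, 6). λ = (6 - 4)/(1 - 3) ≡ 2/5 mod 7. 5⁻¹ ≡ 3 (mod 7) since 5·3 = 15 ≡ 1, so λ ≡ 6.
  x = λ² - 3 - 1 = 36 - 4 ≡ 4; y = λ·(3 - 4) - 4 ≡ 4. → (4, 4)
5G: (4, 4) + (1, 6). λ = (6 - 4)/(1 - 4) ≡ 2/4 mod 7. 4⁻¹ ≡ 2 (mod 7) since 4·2 = 8 ≡ 1, so λ ≡ 4.
  x = λ² - 4 - 1 = 16 - 5 ≡ 4; y = λ·(4 - 4) - 4 ≡ 3. → (4, 3)
6G: (4, 3) + (1, 6). λ = (6 - 3)/(1 - 4) ≡ 3/4 mod 7. 4⁻¹ ≡ 2 (mod 7), so λ ≡ 6.
  x = λ² - 4 - 1 = 36 - 5 ≡ 3; y = λ·(4 - 3) - 3 ≡ 3. → (3, 3)

(3, 3)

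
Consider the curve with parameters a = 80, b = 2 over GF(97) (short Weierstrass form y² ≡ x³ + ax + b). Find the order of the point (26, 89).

2P: tangent at (26, 89): λ = (3·26² + 80)/(2·89) ≡ 71/81. 81⁻¹ ≡ 6 (mod 97), so λ ≡ 71·6 ≡ 38.
  x = λ² - 26 - 26 = 1444 - 52 ≡ 34; y = λ·(26 - 34) - 89 ≡ 92. → (34, 92)
3P: (34, 92) + (26, 89). λ = (89 - 92)/(26 - 34) ≡ 94/89 mod 97. 89⁻¹ ≡ 12 (mod 97), so λ ≡ 61.
  x = λ² - 34 - 26 = 3721 - 60 ≡ 72; y = λ·(34 - 72) - 92 ≡ 15. → (72, 15)
4P: (72, 15) + (26, 89). λ = (89 - 15)/(26 - 72) ≡ 74/51 mod 97. 51⁻¹ ≡ 78 (mod 97), so λ ≡ 49.
  x = λ² - 72 - 26 = 2401 - 98 ≡ 72; y = λ·(72 - 72) - 15 ≡ 82. → (72, 82)
5P: (72, 82) + (26, 89). λ = (89 - 82)/(26 - 72) ≡ 7/51 mod 97. 51⁻¹ ≡ 78 (mod 97), so λ ≡ 61.
  x = λ² - 72 - 26 = 3721 - 98 ≡ 34; y = λ·(72 - 34) - 82 ≡ 5. → (34, 5)
6P: (34, 5) + (26, 89). λ = (89 - 5)/(26 - 34) ≡ 84/89 mod 97. 89⁻¹ ≡ 12 (mod 97), so λ ≡ 38.
  x = λ² - 34 - 26 = 1444 - 60 ≡ 26; y = λ·(34 - 26) - 5 ≡ 8. → (26, 8)
7P: (26, 8) + (26, 89): same x and y₁ ≡ -y₂, so the sum is ∞.
7P = ∞, so the order is 7.

7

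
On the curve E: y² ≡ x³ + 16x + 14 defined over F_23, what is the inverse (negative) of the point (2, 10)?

(2, 13)

-(2, 10) = (2, -10 mod 23) = (2, 13).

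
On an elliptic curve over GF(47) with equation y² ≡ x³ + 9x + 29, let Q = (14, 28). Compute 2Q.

tangent at (14, 28): λ = (3·14² + 9)/(2·28) ≡ 33/9. 9⁻¹ ≡ 21 (mod 47), so λ ≡ 33·21 ≡ 35.
  x = λ² - 14 - 14 = 1225 - 28 ≡ 22; y = λ·(14 - 22) - 28 ≡ 21. → (22, 21)

(22, 21)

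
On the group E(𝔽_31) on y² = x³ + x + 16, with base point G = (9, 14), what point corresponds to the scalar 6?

(20, 21)

Double-and-add on 6 = (110)₂. Start with G = (9, 14) for the leading 1-bit.
double: tangent at (9, 14): λ = (3·9² + 1)/(2·14) ≡ 27/28. 28⁻¹ ≡ 10 (mod 31), so λ ≡ 27·10 ≡ 22.
  x = λ² - 9 - 9 = 484 - 18 ≡ 1; y = λ·(9 - 1) - 14 ≡ 7. → (1, 7)
add G: (1, 7) + (9, 14). λ = (14 - 7)/(9 - 1) ≡ 7/8 mod 31. 8⁻¹ ≡ 4 (mod 31) since 8·4 = 32 ≡ 1, so λ ≡ 28.
  x = λ² - 1 - 9 = 784 - 10 ≡ 30; y = λ·(1 - 30) - 7 ≡ 18. → (30, 18)
double: tangent at (30, 18): λ = (3·30² + 1)/(2·18) ≡ 4/5. 5⁻¹ ≡ 25 (mod 31) since 5·25 = 125 ≡ 1, so λ ≡ 4·25 ≡ 7.
  x = λ² - 30 - 30 = 49 - 60 ≡ 20; y = λ·(30 - 20) - 18 ≡ 21. → (20, 21)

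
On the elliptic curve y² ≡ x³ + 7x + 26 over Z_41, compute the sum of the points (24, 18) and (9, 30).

(24, 18) + (9, 30). λ = (30 - 18)/(9 - 24) ≡ 12/26 mod 41. 26⁻¹ ≡ 30 (mod 41) since 26·30 = 780 ≡ 1, so λ ≡ 32.
  x = λ² - 24 - 9 = 1024 - 33 ≡ 7; y = λ·(24 - 7) - 18 ≡ 34. → (7, 34)

(7, 34)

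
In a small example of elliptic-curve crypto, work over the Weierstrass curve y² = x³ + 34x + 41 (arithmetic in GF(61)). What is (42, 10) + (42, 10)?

tangent at (42, 10): λ = (3·42² + 34)/(2·10) ≡ 19/20. 20⁻¹ ≡ 58 (mod 61), so λ ≡ 19·58 ≡ 4.
  x = λ² - 42 - 42 = 16 - 84 ≡ 54; y = λ·(42 - 54) - 10 ≡ 3. → (54, 3)

(54, 3)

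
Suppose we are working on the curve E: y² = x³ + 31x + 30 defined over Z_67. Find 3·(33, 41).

Write G = (33, 41).
Repeated addition: build up to 3G.
2G: tangent at (33, 41): λ = (3·33² + 31)/(2·41) ≡ 15/15. 15⁻¹ ≡ 9 (mod 67) since 15·9 = 135 ≡ 1, so λ ≡ 15·9 ≡ 1.
  x = λ² - 33 - 33 = 1 - 66 ≡ 2; y = λ·(33 - 2) - 41 ≡ 57. → (2, 57)
3G: (2, 57) + (33, 41). λ = (41 - 57)/(33 - 2) ≡ 51/31 mod 67. 31⁻¹ ≡ 13 (mod 67), so λ ≡ 60.
  x = λ² - 2 - 33 = 3600 - 35 ≡ 14; y = λ·(2 - 14) - 57 ≡ 27. → (14, 27)

(14, 27)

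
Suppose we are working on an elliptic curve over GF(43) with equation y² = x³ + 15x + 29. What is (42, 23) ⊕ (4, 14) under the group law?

(14, 4)

(42, 23) + (4, 14). λ = (14 - 23)/(4 - 42) ≡ 34/5 mod 43. 5⁻¹ ≡ 26 (mod 43) since 5·26 = 130 ≡ 1, so λ ≡ 24.
  x = λ² - 42 - 4 = 576 - 46 ≡ 14; y = λ·(42 - 14) - 23 ≡ 4. → (14, 4)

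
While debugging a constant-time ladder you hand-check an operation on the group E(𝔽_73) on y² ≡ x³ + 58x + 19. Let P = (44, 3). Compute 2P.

(20, 28)

tangent at (44, 3): λ = (3·44² + 58)/(2·3) ≡ 26/6. 6⁻¹ ≡ 61 (mod 73), so λ ≡ 26·61 ≡ 53.
  x = λ² - 44 - 44 = 2809 - 88 ≡ 20; y = λ·(44 - 20) - 3 ≡ 28. → (20, 28)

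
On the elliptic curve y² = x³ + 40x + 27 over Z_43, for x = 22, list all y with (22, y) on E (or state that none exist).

17, 26

x³ + 40x + 27 = 11555 ≡ 31 (mod 43).
Square roots of 31 mod 43: 17 and 26 (since 17² = 289 ≡ 31).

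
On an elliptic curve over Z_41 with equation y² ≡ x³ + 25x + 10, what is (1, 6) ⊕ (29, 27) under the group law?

(1, 6) + (29, 27). λ = (27 - 6)/(29 - 1) ≡ 21/28 mod 41. 28⁻¹ ≡ 22 (mod 41), so λ ≡ 11.
  x = λ² - 1 - 29 = 121 - 30 ≡ 9; y = λ·(1 - 9) - 6 ≡ 29. → (9, 29)

(9, 29)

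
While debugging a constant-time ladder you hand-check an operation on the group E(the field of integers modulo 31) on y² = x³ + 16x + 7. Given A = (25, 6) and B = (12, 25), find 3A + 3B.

First 3A:
Repeated addition: build up to 3A.
2A: tangent at (25, 6): λ = (3·25² + 16)/(2·6) ≡ 0/12. 12⁻¹ ≡ 13 (mod 31), so λ ≡ 0·13 ≡ 0.
  x = λ² - 25 - 25 = 0 - 50 ≡ 12; y = λ·(25 - 12) - 6 ≡ 25. → (12, 25)
3A: (12, 25) + (25, 6). λ = (6 - 25)/(25 - 12) ≡ 12/13 mod 31. 13⁻¹ ≡ 12 (mod 31) since 13·12 = 156 ≡ 1, so λ ≡ 20.
  x = λ² - 12 - 25 = 400 - 37 ≡ 22; y = λ·(12 - 22) - 25 ≡ 23. → (22, 23)
3A = (22, 23).
Next 3B:
Repeated addition: build up to 3B.
2B: tangent at (12, 25): λ = (3·12² + 16)/(2·25) ≡ 14/19. 19⁻¹ ≡ 18 (mod 31) since 19·18 = 342 ≡ 1, so λ ≡ 14·18 ≡ 4.
  x = λ² - 12 - 12 = 16 - 24 ≡ 23; y = λ·(12 - 23) - 25 ≡ 24. → (23, 24)
3B: (23, 24) + (12, 25). λ = (25 - 24)/(12 - 23) ≡ 1/20 mod 31. 20⁻¹ ≡ 14 (mod 31) since 20·14 = 280 ≡ 1, so λ ≡ 14.
  x = λ² - 23 - 12 = 196 - 35 ≡ 6; y = λ·(23 - 6) - 24 ≡ 28. → (6, 28)
3B = (6, 28).
Finally 3A + 3B:
(22, 23) + (6, 28). λ = (28 - 23)/(6 - 22) ≡ 5/15 mod 31. 15⁻¹ ≡ 29 (mod 31) since 15·29 = 435 ≡ 1, so λ ≡ 21.
  x = λ² - 22 - 6 = 441 - 28 ≡ 10; y = λ·(22 - 10) - 23 ≡ 12. → (10, 12)

(10, 12)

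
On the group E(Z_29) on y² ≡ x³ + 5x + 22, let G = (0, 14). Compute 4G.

Double-and-add on 4 = (100)₂. Start with G = (0, 14) for the leading 1-bit.
double: tangent at (0, 14): λ = (3·0² + 5)/(2·14) ≡ 5/28. 28⁻¹ ≡ 28 (mod 29), so λ ≡ 5·28 ≡ 24.
  x = λ² - 0 - 0 = 576 - 0 ≡ 25; y = λ·(0 - 25) - 14 ≡ 24. → (25, 24)
double: tangent at (25, 24): λ = (3·25² + 5)/(2·24) ≡ 24/19. 19⁻¹ ≡ 26 (mod 29), so λ ≡ 24·26 ≡ 15.
  x = λ² - 25 - 25 = 225 - 50 ≡ 1; y = λ·(25 - 1) - 24 ≡ 17. → (1, 17)

(1, 17)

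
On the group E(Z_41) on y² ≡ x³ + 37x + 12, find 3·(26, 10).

(18, 27)

Write Q = (26, 10).
Repeated addition: build up to 3Q.
2Q: tangent at (26, 10): λ = (3·26² + 37)/(2·10) ≡ 15/20. 20⁻¹ ≡ 39 (mod 41), so λ ≡ 15·39 ≡ 11.
  x = λ² - 26 - 26 = 121 - 52 ≡ 28; y = λ·(26 - 28) - 10 ≡ 9. → (28, 9)
3Q: (28, 9) + (26, 10). λ = (10 - 9)/(26 - 28) ≡ 1/39 mod 41. 39⁻¹ ≡ 20 (mod 41), so λ ≡ 20.
  x = λ² - 28 - 26 = 400 - 54 ≡ 18; y = λ·(28 - 18) - 9 ≡ 27. → (18, 27)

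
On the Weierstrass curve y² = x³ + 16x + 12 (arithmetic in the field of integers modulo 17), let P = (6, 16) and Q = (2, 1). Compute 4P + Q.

(7, 5)

First 4P:
Repeated addition: build up to 4P.
2P: tangent at (6, 16): λ = (3·6² + 16)/(2·16) ≡ 5/15. 15⁻¹ ≡ 8 (mod 17) since 15·8 = 120 ≡ 1, so λ ≡ 5·8 ≡ 6.
  x = λ² - 6 - 6 = 36 - 12 ≡ 7; y = λ·(6 - 7) - 16 ≡ 12. → (7, 12)
3P: (7, 12) + (6, 16). λ = (16 - 12)/(6 - 7) ≡ 4/16 mod 17. 16⁻¹ ≡ 16 (mod 17) since 16·16 = 256 ≡ 1, so λ ≡ 13.
  x = λ² - 7 - 6 = 169 - 13 ≡ 3; y = λ·(7 - 3) - 12 ≡ 6. → (3, 6)
4P: (3, 6) + (6, 16). λ = (16 - 6)/(6 - 3) ≡ 10/3 mod 17. 3⁻¹ ≡ 6 (mod 17), so λ ≡ 9.
  x = λ² - 3 - 6 = 81 - 9 ≡ 4; y = λ·(3 - 4) - 6 ≡ 2. → (4, 2)
4P = (4, 2).
Finally 4P + Q:
(4, 2) + (2, 1). λ = (1 - 2)/(2 - 4) ≡ 16/15 mod 17. 15⁻¹ ≡ 8 (mod 17), so λ ≡ 9.
  x = λ² - 4 - 2 = 81 - 6 ≡ 7; y = λ·(4 - 7) - 2 ≡ 5. → (7, 5)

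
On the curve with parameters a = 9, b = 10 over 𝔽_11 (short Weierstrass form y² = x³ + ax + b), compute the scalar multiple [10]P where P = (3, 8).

(8, 0)

Double-and-add on 10 = (1010)₂. Start with P = (3, 8) for the leading 1-bit.
double: tangent at (3, 8): λ = (3·3² + 9)/(2·8) ≡ 3/5. 5⁻¹ ≡ 9 (mod 11) since 5·9 = 45 ≡ 1, so λ ≡ 3·9 ≡ 5.
  x = λ² - 3 - 3 = 25 - 6 ≡ 8; y = λ·(3 - 8) - 8 ≡ 0. → (8, 0)
double: (8, 0) + (8, 0): same x and y₁ ≡ -y₂, so the sum is 𝒪.
add P: 𝒪 + (3, 8) = (3, 8) (identity).
double: tangent at (3, 8): λ = (3·3² + 9)/(2·8) ≡ 3/5. 5⁻¹ ≡ 9 (mod 11), so λ ≡ 3·9 ≡ 5.
  x = λ² - 3 - 3 = 25 - 6 ≡ 8; y = λ·(3 - 8) - 8 ≡ 0. → (8, 0)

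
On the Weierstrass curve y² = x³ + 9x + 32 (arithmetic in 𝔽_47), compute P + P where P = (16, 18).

tangent at (16, 18): λ = (3·16² + 9)/(2·18) ≡ 25/36. 36⁻¹ ≡ 17 (mod 47) since 36·17 = 612 ≡ 1, so λ ≡ 25·17 ≡ 2.
  x = λ² - 16 - 16 = 4 - 32 ≡ 19; y = λ·(16 - 19) - 18 ≡ 23. → (19, 23)

(19, 23)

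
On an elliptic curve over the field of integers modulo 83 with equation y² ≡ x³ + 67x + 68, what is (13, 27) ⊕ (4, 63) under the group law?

(82, 0)

(13, 27) + (4, 63). λ = (63 - 27)/(4 - 13) ≡ 36/74 mod 83. 74⁻¹ ≡ 46 (mod 83), so λ ≡ 79.
  x = λ² - 13 - 4 = 6241 - 17 ≡ 82; y = λ·(13 - 82) - 27 ≡ 0. → (82, 0)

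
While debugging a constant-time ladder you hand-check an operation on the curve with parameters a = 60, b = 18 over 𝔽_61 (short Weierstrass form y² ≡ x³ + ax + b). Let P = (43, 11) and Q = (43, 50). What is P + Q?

The two points share x = 43 and their y-coordinates satisfy 11 + 50 ≡ 0 (mod 61), so they are inverses. Their sum is ∞.

O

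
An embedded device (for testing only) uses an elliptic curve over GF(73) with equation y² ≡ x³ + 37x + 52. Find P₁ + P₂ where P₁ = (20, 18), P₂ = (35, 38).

(20, 18) + (35, 38). λ = (38 - 18)/(35 - 20) ≡ 20/15 mod 73. 15⁻¹ ≡ 39 (mod 73) since 15·39 = 585 ≡ 1, so λ ≡ 50.
  x = λ² - 20 - 35 = 2500 - 55 ≡ 36; y = λ·(20 - 36) - 18 ≡ 58. → (36, 58)

(36, 58)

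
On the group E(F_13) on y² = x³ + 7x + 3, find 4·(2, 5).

Write Q = (2, 5).
Repeated addition: build up to 4Q.
2Q: tangent at (2, 5): λ = (3·2² + 7)/(2·5) ≡ 6/10. 10⁻¹ ≡ 4 (mod 13) since 10·4 = 40 ≡ 1, so λ ≡ 6·4 ≡ 11.
  x = λ² - 2 - 2 = 121 - 4 ≡ 0; y = λ·(2 - 0) - 5 ≡ 4. → (0, 4)
3Q: (0, 4) + (2, 5). λ = (5 - 4)/(2 - 0) ≡ 1/2 mod 13. 2⁻¹ ≡ 7 (mod 13), so λ ≡ 7.
  x = λ² - 0 - 2 = 49 - 2 ≡ 8; y = λ·(0 - 8) - 4 ≡ 5. → (8, 5)
4Q: (8, 5) + (2, 5). λ = (5 - 5)/(2 - 8) ≡ 0/7 mod 13. 7⁻¹ ≡ 2 (mod 13), so λ ≡ 0.
  x = λ² - 8 - 2 = 0 - 10 ≡ 3; y = λ·(8 - 3) - 5 ≡ 8. → (3, 8)

(3, 8)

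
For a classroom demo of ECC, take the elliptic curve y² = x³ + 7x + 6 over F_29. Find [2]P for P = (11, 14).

tangent at (11, 14): λ = (3·11² + 7)/(2·14) ≡ 22/28. 28⁻¹ ≡ 28 (mod 29) since 28·28 = 784 ≡ 1, so λ ≡ 22·28 ≡ 7.
  x = λ² - 11 - 11 = 49 - 22 ≡ 27; y = λ·(11 - 27) - 14 ≡ 19. → (27, 19)

(27, 19)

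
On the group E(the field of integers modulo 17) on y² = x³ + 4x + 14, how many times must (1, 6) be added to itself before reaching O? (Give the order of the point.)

2P: tangent at (1, 6): λ = (3·1² + 4)/(2·6) ≡ 7/12. 12⁻¹ ≡ 10 (mod 17) since 12·10 = 120 ≡ 1, so λ ≡ 7·10 ≡ 2.
  x = λ² - 1 - 1 = 4 - 2 ≡ 2; y = λ·(1 - 2) - 6 ≡ 9. → (2, 9)
3P: (2, 9) + (1, 6). λ = (6 - 9)/(1 - 2) ≡ 14/16 mod 17. 16⁻¹ ≡ 16 (mod 17), so λ ≡ 3.
  x = λ² - 2 - 1 = 9 - 3 ≡ 6; y = λ·(2 - 6) - 9 ≡ 13. → (6, 13)
4P: (6, 13) + (1, 6). λ = (6 - 13)/(1 - 6) ≡ 10/12 mod 17. 12⁻¹ ≡ 10 (mod 17), so λ ≡ 15.
  x = λ² - 6 - 1 = 225 - 7 ≡ 14; y = λ·(6 - 14) - 13 ≡ 3. → (14, 3)
5P: (14, 3) + (1, 6). λ = (6 - 3)/(1 - 14) ≡ 3/4 mod 17. 4⁻¹ ≡ 13 (mod 17), so λ ≡ 5.
  x = λ² - 14 - 1 = 25 - 15 ≡ 10; y = λ·(14 - 10) - 3 ≡ 0. → (10, 0)
6P: (10, 0) + (1, 6). λ = (6 - 0)/(1 - 10) ≡ 6/8 mod 17. 8⁻¹ ≡ 15 (mod 17), so λ ≡ 5.
  x = λ² - 10 - 1 = 25 - 11 ≡ 14; y = λ·(10 - 14) - 0 ≡ 14. → (14, 14)
7P: (14, 14) + (1, 6). λ = (6 - 14)/(1 - 14) ≡ 9/4 mod 17. 4⁻¹ ≡ 13 (mod 17), so λ ≡ 15.
  x = λ² - 14 - 1 = 225 - 15 ≡ 6; y = λ·(14 - 6) - 14 ≡ 4. → (6, 4)
8P: (6, 4) + (1, 6). λ = (6 - 4)/(1 - 6) ≡ 2/12 mod 17. 12⁻¹ ≡ 10 (mod 17), so λ ≡ 3.
  x = λ² - 6 - 1 = 9 - 7 ≡ 2; y = λ·(6 - 2) - 4 ≡ 8. → (2, 8)
9P: (2, 8) + (1, 6). λ = (6 - 8)/(1 - 2) ≡ 15/16 mod 17. 16⁻¹ ≡ 16 (mod 17), so λ ≡ 2.
  x = λ² - 2 - 1 = 4 - 3 ≡ 1; y = λ·(2 - 1) - 8 ≡ 11. → (1, 11)
10P: (1, 11) + (1, 6): same x and y₁ ≡ -y₂, so the sum is O.
10P = O, so the order is 10.

10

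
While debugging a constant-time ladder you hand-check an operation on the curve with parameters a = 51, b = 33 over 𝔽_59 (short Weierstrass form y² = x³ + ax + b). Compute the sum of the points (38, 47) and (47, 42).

(38, 47) + (47, 42). λ = (42 - 47)/(47 - 38) ≡ 54/9 mod 59. 9⁻¹ ≡ 46 (mod 59) since 9·46 = 414 ≡ 1, so λ ≡ 6.
  x = λ² - 38 - 47 = 36 - 85 ≡ 10; y = λ·(38 - 10) - 47 ≡ 3. → (10, 3)

(10, 3)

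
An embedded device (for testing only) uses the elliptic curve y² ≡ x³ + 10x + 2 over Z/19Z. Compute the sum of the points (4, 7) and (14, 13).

(12, 11)

(4, 7) + (14, 13). λ = (13 - 7)/(14 - 4) ≡ 6/10 mod 19. 10⁻¹ ≡ 2 (mod 19) since 10·2 = 20 ≡ 1, so λ ≡ 12.
  x = λ² - 4 - 14 = 144 - 18 ≡ 12; y = λ·(4 - 12) - 7 ≡ 11. → (12, 11)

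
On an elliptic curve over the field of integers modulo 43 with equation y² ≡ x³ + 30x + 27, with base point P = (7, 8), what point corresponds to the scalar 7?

Repeated addition: build up to 7P.
2P: tangent at (7, 8): λ = (3·7² + 30)/(2·8) ≡ 5/16. 16⁻¹ ≡ 35 (mod 43), so λ ≡ 5·35 ≡ 3.
  x = λ² - 7 - 7 = 9 - 14 ≡ 38; y = λ·(7 - 38) - 8 ≡ 28. → (38, 28)
3P: (38, 28) + (7, 8). λ = (8 - 28)/(7 - 38) ≡ 23/12 mod 43. 12⁻¹ ≡ 18 (mod 43), so λ ≡ 27.
  x = λ² - 38 - 7 = 729 - 45 ≡ 39; y = λ·(38 - 39) - 28 ≡ 31. → (39, 31)
4P: (39, 31) + (7, 8). λ = (8 - 31)/(7 - 39) ≡ 20/11 mod 43. 11⁻¹ ≡ 4 (mod 43) since 11·4 = 44 ≡ 1, so λ ≡ 37.
  x = λ² - 39 - 7 = 1369 - 46 ≡ 33; y = λ·(39 - 33) - 31 ≡ 19. → (33, 19)
5P: (33, 19) + (7, 8). λ = (8 - 19)/(7 - 33) ≡ 32/17 mod 43. 17⁻¹ ≡ 38 (mod 43) since 17·38 = 646 ≡ 1, so λ ≡ 12.
  x = λ² - 33 - 7 = 144 - 40 ≡ 18; y = λ·(33 - 18) - 19 ≡ 32. → (18, 32)
6P: (18, 32) + (7, 8). λ = (8 - 32)/(7 - 18) ≡ 19/32 mod 43. 32⁻¹ ≡ 39 (mod 43), so λ ≡ 10.
  x = λ² - 18 - 7 = 100 - 25 ≡ 32; y = λ·(18 - 32) - 32 ≡ 0. → (32, 0)
7P: (32, 0) + (7, 8). λ = (8 - 0)/(7 - 32) ≡ 8/18 mod 43. 18⁻¹ ≡ 12 (mod 43), so λ ≡ 10.
  x = λ² - 32 - 7 = 100 - 39 ≡ 18; y = λ·(32 - 18) - 0 ≡ 11. → (18, 11)

(18, 11)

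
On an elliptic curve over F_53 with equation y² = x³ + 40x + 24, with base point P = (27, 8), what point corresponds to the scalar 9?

Double-and-add on 9 = (1001)₂. Start with P = (27, 8) for the leading 1-bit.
double: tangent at (27, 8): λ = (3·27² + 40)/(2·8) ≡ 1/16. 16⁻¹ ≡ 10 (mod 53), so λ ≡ 1·10 ≡ 10.
  x = λ² - 27 - 27 = 100 - 54 ≡ 46; y = λ·(27 - 46) - 8 ≡ 14. → (46, 14)
double: tangent at (46, 14): λ = (3·46² + 40)/(2·14) ≡ 28/28. 28⁻¹ ≡ 36 (mod 53), so λ ≡ 28·36 ≡ 1.
  x = λ² - 46 - 46 = 1 - 92 ≡ 15; y = λ·(46 - 15) - 14 ≡ 17. → (15, 17)
double: tangent at (15, 17): λ = (3·15² + 40)/(2·17) ≡ 26/34. 34⁻¹ ≡ 39 (mod 53), so λ ≡ 26·39 ≡ 7.
  x = λ² - 15 - 15 = 49 - 30 ≡ 19; y = λ·(15 - 19) - 17 ≡ 8. → (19, 8)
add P: (19, 8) + (27, 8). λ = (8 - 8)/(27 - 19) ≡ 0/8 mod 53. 8⁻¹ ≡ 20 (mod 53) since 8·20 = 160 ≡ 1, so λ ≡ 0.
  x = λ² - 19 - 27 = 0 - 46 ≡ 7; y = λ·(19 - 7) - 8 ≡ 45. → (7, 45)

(7, 45)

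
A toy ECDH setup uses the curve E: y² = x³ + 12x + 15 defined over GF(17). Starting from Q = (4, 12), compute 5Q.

(12, 0)

Double-and-add on 5 = (101)₂. Start with Q = (4, 12) for the leading 1-bit.
double: tangent at (4, 12): λ = (3·4² + 12)/(2·12) ≡ 9/7. 7⁻¹ ≡ 5 (mod 17) since 7·5 = 35 ≡ 1, so λ ≡ 9·5 ≡ 11.
  x = λ² - 4 - 4 = 121 - 8 ≡ 11; y = λ·(4 - 11) - 12 ≡ 13. → (11, 13)
double: tangent at (11, 13): λ = (3·11² + 12)/(2·13) ≡ 1/9. 9⁻¹ ≡ 2 (mod 17), so λ ≡ 1·2 ≡ 2.
  x = λ² - 11 - 11 = 4 - 22 ≡ 16; y = λ·(11 - 16) - 13 ≡ 11. → (16, 11)
add Q: (16, 11) + (4, 12). λ = (12 - 11)/(4 - 16) ≡ 1/5 mod 17. 5⁻¹ ≡ 7 (mod 17) since 5·7 = 35 ≡ 1, so λ ≡ 7.
  x = λ² - 16 - 4 = 49 - 20 ≡ 12; y = λ·(16 - 12) - 11 ≡ 0. → (12, 0)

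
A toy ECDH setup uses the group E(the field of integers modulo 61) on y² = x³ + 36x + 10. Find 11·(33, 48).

(6, 36)

Write G = (33, 48).
Repeated addition: build up to 11G.
2G: tangent at (33, 48): λ = (3·33² + 36)/(2·48) ≡ 9/35. 35⁻¹ ≡ 7 (mod 61), so λ ≡ 9·7 ≡ 2.
  x = λ² - 33 - 33 = 4 - 66 ≡ 60; y = λ·(33 - 60) - 48 ≡ 20. → (60, 20)
3G: (60, 20) + (33, 48). λ = (48 - 20)/(33 - 60) ≡ 28/34 mod 61. 34⁻¹ ≡ 9 (mod 61), so λ ≡ 8.
  x = λ² - 60 - 33 = 64 - 93 ≡ 32; y = λ·(60 - 32) - 20 ≡ 21. → (32, 21)
4G: (32, 21) + (33, 48). λ = (48 - 21)/(33 - 32) ≡ 27/1 mod 61. 1⁻¹ ≡ 1 (mod 61) since 1·1 = 1 ≡ 1, so λ ≡ 27.
  x = λ² - 32 - 33 = 729 - 65 ≡ 54; y = λ·(32 - 54) - 21 ≡ 56. → (54, 56)
5G: (54, 56) + (33, 48). λ = (48 - 56)/(33 - 54) ≡ 53/40 mod 61. 40⁻¹ ≡ 29 (mod 61), so λ ≡ 12.
  x = λ² - 54 - 33 = 144 - 87 ≡ 57; y = λ·(54 - 57) - 56 ≡ 30. → (57, 30)
6G: (57, 30) + (33, 48). λ = (48 - 30)/(33 - 57) ≡ 18/37 mod 61. 37⁻¹ ≡ 33 (mod 61) since 37·33 = 1221 ≡ 1, so λ ≡ 45.
  x = λ² - 57 - 33 = 2025 - 90 ≡ 44; y = λ·(57 - 44) - 30 ≡ 6. → (44, 6)
7G: (44, 6) + (33, 48). λ = (48 - 6)/(33 - 44) ≡ 42/50 mod 61. 50⁻¹ ≡ 11 (mod 61) since 50·11 = 550 ≡ 1, so λ ≡ 35.
  x = λ² - 44 - 33 = 1225 - 77 ≡ 50; y = λ·(44 - 50) - 6 ≡ 28. → (50, 28)
8G: (50, 28) + (33, 48). λ = (48 - 28)/(33 - 50) ≡ 20/44 mod 61. 44⁻¹ ≡ 43 (mod 61) since 44·43 = 1892 ≡ 1, so λ ≡ 6.
  x = λ² - 50 - 33 = 36 - 83 ≡ 14; y = λ·(50 - 14) - 28 ≡ 5. → (14, 5)
9G: (14, 5) + (33, 48). λ = (48 - 5)/(33 - 14) ≡ 43/19 mod 61. 19⁻¹ ≡ 45 (mod 61), so λ ≡ 44.
  x = λ² - 14 - 33 = 1936 - 47 ≡ 59; y = λ·(14 - 59) - 5 ≡ 28. → (59, 28)
10G: (59, 28) + (33, 48). λ = (48 - 28)/(33 - 59) ≡ 20/35 mod 61. 35⁻¹ ≡ 7 (mod 61), so λ ≡ 18.
  x = λ² - 59 - 33 = 324 - 92 ≡ 49; y = λ·(59 - 49) - 28 ≡ 30. → (49, 30)
11G: (49, 30) + (33, 48). λ = (48 - 30)/(33 - 49) ≡ 18/45 mod 61. 45⁻¹ ≡ 19 (mod 61), so λ ≡ 37.
  x = λ² - 49 - 33 = 1369 - 82 ≡ 6; y = λ·(49 - 6) - 30 ≡ 36. → (6, 36)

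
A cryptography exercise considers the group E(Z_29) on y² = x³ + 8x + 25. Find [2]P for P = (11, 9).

(20, 23)

tangent at (11, 9): λ = (3·11² + 8)/(2·9) ≡ 23/18. 18⁻¹ ≡ 21 (mod 29) since 18·21 = 378 ≡ 1, so λ ≡ 23·21 ≡ 19.
  x = λ² - 11 - 11 = 361 - 22 ≡ 20; y = λ·(11 - 20) - 9 ≡ 23. → (20, 23)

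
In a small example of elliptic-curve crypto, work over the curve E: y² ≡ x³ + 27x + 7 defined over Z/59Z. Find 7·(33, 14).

Write G = (33, 14).
Repeated addition: build up to 7G.
2G: tangent at (33, 14): λ = (3·33² + 27)/(2·14) ≡ 49/28. 28⁻¹ ≡ 19 (mod 59) since 28·19 = 532 ≡ 1, so λ ≡ 49·19 ≡ 46.
  x = λ² - 33 - 33 = 2116 - 66 ≡ 44; y = λ·(33 - 44) - 14 ≡ 11. → (44, 11)
3G: (44, 11) + (33, 14). λ = (14 - 11)/(33 - 44) ≡ 3/48 mod 59. 48⁻¹ ≡ 16 (mod 59), so λ ≡ 48.
  x = λ² - 44 - 33 = 2304 - 77 ≡ 44; y = λ·(44 - 44) - 11 ≡ 48. → (44, 48)
4G: (44, 48) + (33, 14). λ = (14 - 48)/(33 - 44) ≡ 25/48 mod 59. 48⁻¹ ≡ 16 (mod 59), so λ ≡ 46.
  x = λ² - 44 - 33 = 2116 - 77 ≡ 33; y = λ·(44 - 33) - 48 ≡ 45. → (33, 45)
5G: (33, 45) + (33, 14): same x and y₁ ≡ -y₂, so the sum is ∞.
6G: ∞ + (33, 14) = (33, 14) (identity).
7G: tangent at (33, 14): λ = (3·33² + 27)/(2·14) ≡ 49/28. 28⁻¹ ≡ 19 (mod 59) since 28·19 = 532 ≡ 1, so λ ≡ 49·19 ≡ 46.
  x = λ² - 33 - 33 = 2116 - 66 ≡ 44; y = λ·(33 - 44) - 14 ≡ 11. → (44, 11)

(44, 11)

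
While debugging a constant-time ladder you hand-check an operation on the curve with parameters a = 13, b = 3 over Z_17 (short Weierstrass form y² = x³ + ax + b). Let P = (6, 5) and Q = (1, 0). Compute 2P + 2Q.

First 2P:
Repeated addition: build up to 2P.
2P: tangent at (6, 5): λ = (3·6² + 13)/(2·5) ≡ 2/10. 10⁻¹ ≡ 12 (mod 17), so λ ≡ 2·12 ≡ 7.
  x = λ² - 6 - 6 = 49 - 12 ≡ 3; y = λ·(6 - 3) - 5 ≡ 16. → (3, 16)
2P = (3, 16).
Next 2Q:
Repeated addition: build up to 2Q.
2Q: (1, 0) + (1, 0): same x and y₁ ≡ -y₂, so the sum is the point at infinity.
2Q = the point at infinity.
Finally 2P + 2Q:
(3, 16) + the point at infinity = (3, 16) (identity).

(3, 16)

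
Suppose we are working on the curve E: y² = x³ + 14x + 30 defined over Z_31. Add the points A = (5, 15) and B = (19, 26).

(5, 15) + (19, 26). λ = (26 - 15)/(19 - 5) ≡ 11/14 mod 31. 14⁻¹ ≡ 20 (mod 31), so λ ≡ 3.
  x = λ² - 5 - 19 = 9 - 24 ≡ 16; y = λ·(5 - 16) - 15 ≡ 14. → (16, 14)

(16, 14)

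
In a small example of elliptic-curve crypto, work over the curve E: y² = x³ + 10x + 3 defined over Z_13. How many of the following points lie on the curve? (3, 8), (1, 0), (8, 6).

1

(3, 8): 8² ≡ 12, rhs ≡ 8 → off.
(1, 0): 0² ≡ 0, rhs ≡ 1 → off.
(8, 6): 6² ≡ 10, rhs ≡ 10 → on.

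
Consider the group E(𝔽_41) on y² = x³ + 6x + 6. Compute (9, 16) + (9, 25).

O

The two points share x = 9 and their y-coordinates satisfy 16 + 25 ≡ 0 (mod 41), so they are inverses. Their sum is ∞.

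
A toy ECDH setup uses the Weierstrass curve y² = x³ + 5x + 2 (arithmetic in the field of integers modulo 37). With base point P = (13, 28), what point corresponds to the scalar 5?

Repeated addition: build up to 5P.
2P: tangent at (13, 28): λ = (3·13² + 5)/(2·28) ≡ 31/19. 19⁻¹ ≡ 2 (mod 37), so λ ≡ 31·2 ≡ 25.
  x = λ² - 13 - 13 = 625 - 26 ≡ 7; y = λ·(13 - 7) - 28 ≡ 11. → (7, 11)
3P: (7, 11) + (13, 28). λ = (28 - 11)/(13 - 7) ≡ 17/6 mod 37. 6⁻¹ ≡ 31 (mod 37) since 6·31 = 186 ≡ 1, so λ ≡ 9.
  x = λ² - 7 - 13 = 81 - 20 ≡ 24; y = λ·(7 - 24) - 11 ≡ 21. → (24, 21)
4P: (24, 21) + (13, 28). λ = (28 - 21)/(13 - 24) ≡ 7/26 mod 37. 26⁻¹ ≡ 10 (mod 37), so λ ≡ 33.
  x = λ² - 24 - 13 = 1089 - 37 ≡ 16; y = λ·(24 - 16) - 21 ≡ 21. → (16, 21)
5P: (16, 21) + (13, 28). λ = (28 - 21)/(13 - 16) ≡ 7/34 mod 37. 34⁻¹ ≡ 12 (mod 37), so λ ≡ 10.
  x = λ² - 16 - 13 = 100 - 29 ≡ 34; y = λ·(16 - 34) - 21 ≡ 21. → (34, 21)

(34, 21)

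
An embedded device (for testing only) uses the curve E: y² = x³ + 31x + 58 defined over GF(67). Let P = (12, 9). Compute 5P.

Double-and-add on 5 = (101)₂. Start with P = (12, 9) for the leading 1-bit.
double: tangent at (12, 9): λ = (3·12² + 31)/(2·9) ≡ 61/18. 18⁻¹ ≡ 41 (mod 67) since 18·41 = 738 ≡ 1, so λ ≡ 61·41 ≡ 22.
  x = λ² - 12 - 12 = 484 - 24 ≡ 58; y = λ·(12 - 58) - 9 ≡ 51. → (58, 51)
double: tangent at (58, 51): λ = (3·58² + 31)/(2·51) ≡ 6/35. 35⁻¹ ≡ 23 (mod 67), so λ ≡ 6·23 ≡ 4.
  x = λ² - 58 - 58 = 16 - 116 ≡ 34; y = λ·(58 - 34) - 51 ≡ 45. → (34, 45)
add P: (34, 45) + (12, 9). λ = (9 - 45)/(12 - 34) ≡ 31/45 mod 67. 45⁻¹ ≡ 3 (mod 67) since 45·3 = 135 ≡ 1, so λ ≡ 26.
  x = λ² - 34 - 12 = 676 - 46 ≡ 27; y = λ·(34 - 27) - 45 ≡ 3. → (27, 3)

(27, 3)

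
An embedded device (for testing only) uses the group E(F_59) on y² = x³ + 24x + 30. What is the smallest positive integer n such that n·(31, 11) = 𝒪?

4

2P: tangent at (31, 11): λ = (3·31² + 24)/(2·11) ≡ 16/22. 22⁻¹ ≡ 51 (mod 59), so λ ≡ 16·51 ≡ 49.
  x = λ² - 31 - 31 = 2401 - 62 ≡ 38; y = λ·(31 - 38) - 11 ≡ 0. → (38, 0)
3P: (38, 0) + (31, 11). λ = (11 - 0)/(31 - 38) ≡ 11/52 mod 59. 52⁻¹ ≡ 42 (mod 59), so λ ≡ 49.
  x = λ² - 38 - 31 = 2401 - 69 ≡ 31; y = λ·(38 - 31) - 0 ≡ 48. → (31, 48)
4P: (31, 48) + (31, 11): same x and y₁ ≡ -y₂, so the sum is 𝒪.
4P = 𝒪, so the order is 4.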